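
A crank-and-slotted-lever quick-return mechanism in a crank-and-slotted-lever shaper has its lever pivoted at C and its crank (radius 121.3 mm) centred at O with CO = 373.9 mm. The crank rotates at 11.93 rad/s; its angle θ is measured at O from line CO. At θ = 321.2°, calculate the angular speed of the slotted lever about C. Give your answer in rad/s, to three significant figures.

ω = 11.93 rad/s
Crank pin A relative to C: A = (d + r cosθ, r sinθ); lever angle φ = atan2(r sinθ, d + r cosθ).
Differentiating tanφ: φ̇ = rω(d cosθ + r)/(d² + r² + 2dr cosθ).
d² + r² + 2dr cosθ = |CA|² = 0.225207 m²;  d cosθ + r = +0.41269 m.
|ω_lever| = |0.1213·11.93·+0.41269| / 0.225207 = 2.6518 rad/s.

2.65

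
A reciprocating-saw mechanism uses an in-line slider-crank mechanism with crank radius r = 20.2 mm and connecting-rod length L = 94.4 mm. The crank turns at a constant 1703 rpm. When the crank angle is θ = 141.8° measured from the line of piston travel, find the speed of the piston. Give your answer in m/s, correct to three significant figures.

1.85

ω = 2π·1703/60 = 178.3 rad/s
For an in-line slider-crank, x = r cosθ + √(L² − r² sin²θ), so v = −rω sinθ·[1 + r cosθ/√(L² − r² sin²θ)].
With r = 0.0202 m, L = 0.0944 m, θ = 141.8°: √(L² − r² sin²θ) = 0.09357 m.
v = −0.0202·178.3·0.61841·[1 + 0.0202·-0.78586/0.09357] = -1.8498 m/s.
|v| = 1.8498 m/s.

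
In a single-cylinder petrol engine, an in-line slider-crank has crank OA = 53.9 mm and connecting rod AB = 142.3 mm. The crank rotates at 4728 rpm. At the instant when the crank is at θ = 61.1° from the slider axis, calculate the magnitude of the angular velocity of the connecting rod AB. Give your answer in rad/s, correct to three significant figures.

ω = 495.1 rad/s (converted from 4728 rpm).
The rod makes angle φ with the slider axis where L sinφ = r sinθ; differentiating, L cosφ·φ̇ = r ω cosθ.
L cosφ = √(L² − r² sin²θ) = 0.13425 m.
|ω_rod| = r ω |cosθ| / √(L² − r² sin²θ) = 0.0539·495.1·0.48328/0.13425 = 96.07 rad/s.

96.1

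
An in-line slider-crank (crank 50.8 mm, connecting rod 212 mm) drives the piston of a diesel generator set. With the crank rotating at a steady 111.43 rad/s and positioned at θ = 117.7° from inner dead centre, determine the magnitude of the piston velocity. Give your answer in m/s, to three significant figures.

4.44

ω = 111.4 rad/s
For an in-line slider-crank, x = r cosθ + √(L² − r² sin²θ), so v = −rω sinθ·[1 + r cosθ/√(L² − r² sin²θ)].
With r = 0.0508 m, L = 0.212 m, θ = 117.7°: √(L² − r² sin²θ) = 0.20717 m.
v = −0.0508·111.4·0.88539·[1 + 0.0508·-0.46484/0.20717] = -4.4406 m/s.
|v| = 4.4406 m/s.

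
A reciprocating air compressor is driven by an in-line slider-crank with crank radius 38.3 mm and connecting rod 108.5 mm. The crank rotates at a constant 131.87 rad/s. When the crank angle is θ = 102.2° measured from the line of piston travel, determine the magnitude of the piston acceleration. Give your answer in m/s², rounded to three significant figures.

367

ω = 131.9 rad/s
x(θ) = r cosθ + √(L² − r² sin²θ); with ω constant, a = ω²·d²x/dθ².
d²x/dθ² = −r cosθ − r²(cos2θ)/√u − r⁴ sin²2θ/(4u^{3/2}),  u = L² − r² sin²θ = 0.0103709 m².
Substituting r = 0.0383 m, L = 0.1085 m, θ = 102.2°: d²x/dθ² = +0.021125 m.
a = ω²·d²x/dθ² = (131.9)²·(+0.021125) = +367.35 m/s²;  |a| = 367.35 m/s².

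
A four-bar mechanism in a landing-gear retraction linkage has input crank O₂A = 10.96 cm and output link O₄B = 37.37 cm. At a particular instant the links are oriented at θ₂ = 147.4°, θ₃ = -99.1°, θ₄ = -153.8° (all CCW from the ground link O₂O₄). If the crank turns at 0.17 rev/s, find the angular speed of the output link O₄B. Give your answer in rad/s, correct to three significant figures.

0.352

ω₂ = 1.068 rad/s (from 0.17 rev/s).
Differentiating the loop-closure r₂e^{iθ₂}+r₃e^{iθ₃}=r₁+r₄e^{iθ₄} gives r₂ω₂e^{iθ₂}+r₃ω₃e^{iθ₃}=r₄ω₄e^{iθ₄}.
Eliminating the other unknown: ω₄ = r₂ω₂ sin(θ₂−θ₃) / [r₄ sin(θ₄−θ₃)].
Numerator sine = -0.91706; denominator sine = -0.81614.
Result = 0.1096·1.068·(-0.91706) / (0.3737·(-0.81614)) = +0.35201 rad/s; magnitude 0.35201 rad/s.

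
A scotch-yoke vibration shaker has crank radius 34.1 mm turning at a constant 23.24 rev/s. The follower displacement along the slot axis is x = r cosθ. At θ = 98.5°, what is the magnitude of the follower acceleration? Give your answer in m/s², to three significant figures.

ω = 146 rad/s (from 23.24 rev/s).
x = r cosθ ⇒ ẍ = −rω² cosθ (ω constant).
|a| = rω²|cosθ| = 0.0341·(146)²·|cos 98.5°| = 107.47 m/s².

107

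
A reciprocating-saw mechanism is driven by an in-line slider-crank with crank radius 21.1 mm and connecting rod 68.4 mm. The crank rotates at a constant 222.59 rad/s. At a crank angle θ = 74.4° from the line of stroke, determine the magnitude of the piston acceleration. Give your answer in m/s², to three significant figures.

ω = 222.6 rad/s
x(θ) = r cosθ + √(L² − r² sin²θ); with ω constant, a = ω²·d²x/dθ².
d²x/dθ² = −r cosθ − r²(cos2θ)/√u − r⁴ sin²2θ/(4u^{3/2}),  u = L² − r² sin²θ = 0.00426555 m².
Substituting r = 0.0211 m, L = 0.0684 m, θ = 74.4°: d²x/dθ² = +0.00010887 m.
a = ω²·d²x/dθ² = (222.6)²·(+0.00010887) = +5.3939 m/s²;  |a| = 5.3939 m/s².

5.39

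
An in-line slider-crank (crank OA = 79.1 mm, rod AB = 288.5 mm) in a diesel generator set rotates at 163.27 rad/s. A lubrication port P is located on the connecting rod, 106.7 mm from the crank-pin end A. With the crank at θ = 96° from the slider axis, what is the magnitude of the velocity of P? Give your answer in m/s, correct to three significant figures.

12.7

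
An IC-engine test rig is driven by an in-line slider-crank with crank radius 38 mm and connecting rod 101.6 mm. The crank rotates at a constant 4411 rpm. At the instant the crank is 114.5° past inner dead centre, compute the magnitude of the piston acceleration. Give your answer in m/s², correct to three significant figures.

ω = 2π·4411/60 = 461.9 rad/s
x(θ) = r cosθ + √(L² − r² sin²θ); with ω constant, a = ω²·d²x/dθ².
d²x/dθ² = −r cosθ − r²(cos2θ)/√u − r⁴ sin²2θ/(4u^{3/2}),  u = L² − r² sin²θ = 0.00912689 m².
Substituting r = 0.038 m, L = 0.1016 m, θ = 114.5°: d²x/dθ² = +0.025334 m.
a = ω²·d²x/dθ² = (461.9)²·(+0.025334) = +5405.5 m/s²;  |a| = 5405.5 m/s².

5410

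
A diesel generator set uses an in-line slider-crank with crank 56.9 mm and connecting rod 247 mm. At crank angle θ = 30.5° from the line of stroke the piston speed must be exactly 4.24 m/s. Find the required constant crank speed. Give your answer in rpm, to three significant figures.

1170

For an in-line slider-crank, |v_piston| = rω|sinθ|·[1 + r cosθ/√(L² − r² sin²θ)].
With r = 0.0569 m, L = 0.247 m, θ = 30.5°: the bracketed kinematic factor |dx/dθ| = 0.034651 m.
ω = v/|dx/dθ| = 4.24/0.034651 = 122.36 rad/s.
N = 60ω/(2π) = 1168.5 rpm.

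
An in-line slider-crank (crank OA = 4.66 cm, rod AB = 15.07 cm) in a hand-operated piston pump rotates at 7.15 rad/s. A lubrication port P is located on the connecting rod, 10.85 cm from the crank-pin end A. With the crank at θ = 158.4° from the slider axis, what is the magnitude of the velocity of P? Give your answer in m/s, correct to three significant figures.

ω = 7.15 rad/s.  Crank-pin speed |V_A| = rω = 0.33319 m/s, perpendicular to OA.
Rod angle: sinφ = −(r/L) sinθ ⇒ φ = -6.536°; ω_rod = −rω cosθ/√(L²−r²sin²θ) = +2.0691 rad/s.
V_P = V_A + ω_rod × AP, with AP = 0.1085 m along the rod.
Components: V_Px = −rω sinθ − a·ω_rod·sinφ = -0.0971 m/s;  V_Py = rω cosθ + a·ω_rod·cosφ = -0.08675 m/s.
|V_P| = √(V_Px² + V_Py²) = 0.13021 m/s.

0.130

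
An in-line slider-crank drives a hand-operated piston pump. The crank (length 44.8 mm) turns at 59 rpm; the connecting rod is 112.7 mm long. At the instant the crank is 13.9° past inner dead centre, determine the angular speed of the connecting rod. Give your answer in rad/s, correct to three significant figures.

2.40

ω = 6.178 rad/s (converted from 59 rpm).
The rod makes angle φ with the slider axis where L sinφ = r sinθ; differentiating, L cosφ·φ̇ = r ω cosθ.
L cosφ = √(L² − r² sin²θ) = 0.11218 m.
|ω_rod| = r ω |cosθ| / √(L² − r² sin²θ) = 0.0448·6.178·0.97072/0.11218 = 2.3951 rad/s.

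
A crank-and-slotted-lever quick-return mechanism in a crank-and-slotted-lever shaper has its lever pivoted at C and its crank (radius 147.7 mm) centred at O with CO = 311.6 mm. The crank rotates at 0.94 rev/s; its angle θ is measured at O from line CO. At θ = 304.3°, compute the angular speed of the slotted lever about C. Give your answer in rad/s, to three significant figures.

1.65

ω = 5.906 rad/s (from 0.94 rev/s).
Crank pin A relative to C: A = (d + r cosθ, r sinθ); lever angle φ = atan2(r sinθ, d + r cosθ).
Differentiating tanφ: φ̇ = rω(d cosθ + r)/(d² + r² + 2dr cosθ).
d² + r² + 2dr cosθ = |CA|² = 0.170781 m²;  d cosθ + r = +0.32329 m.
|ω_lever| = |0.1477·5.906·+0.32329| / 0.170781 = 1.6514 rad/s.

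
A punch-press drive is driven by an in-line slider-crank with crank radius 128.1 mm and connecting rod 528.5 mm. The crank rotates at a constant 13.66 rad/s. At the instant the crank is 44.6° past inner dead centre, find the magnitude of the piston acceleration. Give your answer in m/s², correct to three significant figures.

ω = 13.66 rad/s
x(θ) = r cosθ + √(L² − r² sin²θ); with ω constant, a = ω²·d²x/dθ².
d²x/dθ² = −r cosθ − r²(cos2θ)/√u − r⁴ sin²2θ/(4u^{3/2}),  u = L² − r² sin²θ = 0.271222 m².
Substituting r = 0.1281 m, L = 0.5285 m, θ = 44.6°: d²x/dθ² = -0.092127 m.
a = ω²·d²x/dθ² = (13.66)²·(-0.092127) = -17.19 m/s²;  |a| = 17.19 m/s².

17.2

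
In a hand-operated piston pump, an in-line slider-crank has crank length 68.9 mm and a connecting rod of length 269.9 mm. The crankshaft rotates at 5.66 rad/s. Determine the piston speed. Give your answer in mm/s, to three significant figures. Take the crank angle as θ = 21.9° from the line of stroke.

ω = 5.66 rad/s
For an in-line slider-crank, x = r cosθ + √(L² − r² sin²θ), so v = −rω sinθ·[1 + r cosθ/√(L² − r² sin²θ)].
With r = 0.0689 m, L = 0.2699 m, θ = 21.9°: √(L² − r² sin²θ) = 0.26867 m.
v = −0.0689·5.66·0.37299·[1 + 0.0689·0.92784/0.26867] = -0.18007 m/s.
|v| = 0.18007 m/s = 180.07 mm/s.

180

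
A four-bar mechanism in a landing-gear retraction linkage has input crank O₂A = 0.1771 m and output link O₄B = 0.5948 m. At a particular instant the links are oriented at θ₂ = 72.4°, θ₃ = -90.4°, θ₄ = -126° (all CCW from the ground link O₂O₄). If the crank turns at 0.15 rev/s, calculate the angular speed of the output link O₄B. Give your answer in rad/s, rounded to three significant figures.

ω₂ = 0.9425 rad/s (from 0.15 rev/s).
Differentiating the loop-closure r₂e^{iθ₂}+r₃e^{iθ₃}=r₁+r₄e^{iθ₄} gives r₂ω₂e^{iθ₂}+r₃ω₃e^{iθ₃}=r₄ω₄e^{iθ₄}.
Eliminating the other unknown: ω₄ = r₂ω₂ sin(θ₂−θ₃) / [r₄ sin(θ₄−θ₃)].
Numerator sine = +0.29571; denominator sine = -0.58212.
Result = 0.1771·0.9425·(+0.29571) / (0.5948·(-0.58212)) = -0.14255 rad/s; magnitude 0.14255 rad/s.

0.143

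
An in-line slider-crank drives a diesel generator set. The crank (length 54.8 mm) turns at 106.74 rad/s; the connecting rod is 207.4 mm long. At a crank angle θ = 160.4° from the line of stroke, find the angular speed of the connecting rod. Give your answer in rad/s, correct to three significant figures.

26.7

ω = 106.7 rad/s
The rod makes angle φ with the slider axis where L sinφ = r sinθ; differentiating, L cosφ·φ̇ = r ω cosθ.
L cosφ = √(L² − r² sin²θ) = 0.20658 m.
|ω_rod| = r ω |cosθ| / √(L² − r² sin²θ) = 0.0548·106.7·0.94206/0.20658 = 26.674 rad/s.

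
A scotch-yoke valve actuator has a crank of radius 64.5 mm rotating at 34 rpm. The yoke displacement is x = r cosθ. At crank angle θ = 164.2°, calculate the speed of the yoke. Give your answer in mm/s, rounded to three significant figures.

62.5

ω = 3.56 rad/s (from 34 rpm).
x = r cosθ ⇒ ẋ = −rω sinθ.
|v| = rω|sinθ| = 0.0645·3.56·|sin 164.2°| = 0.062529 m/s = 62.529 mm/s.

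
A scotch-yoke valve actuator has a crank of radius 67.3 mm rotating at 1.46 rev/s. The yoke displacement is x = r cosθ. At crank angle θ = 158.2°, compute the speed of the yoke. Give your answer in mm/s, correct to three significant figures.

229

ω = 9.173 rad/s (from 1.46 rev/s).
x = r cosθ ⇒ ẋ = −rω sinθ.
|v| = rω|sinθ| = 0.0673·9.173·|sin 158.2°| = 0.22927 m/s = 229.27 mm/s.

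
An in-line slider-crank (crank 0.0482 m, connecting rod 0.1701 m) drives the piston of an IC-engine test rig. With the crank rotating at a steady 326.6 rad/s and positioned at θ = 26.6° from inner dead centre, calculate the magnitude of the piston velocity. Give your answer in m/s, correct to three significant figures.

8.85

ω = 326.6 rad/s
For an in-line slider-crank, x = r cosθ + √(L² − r² sin²θ), so v = −rω sinθ·[1 + r cosθ/√(L² − r² sin²θ)].
With r = 0.0482 m, L = 0.1701 m, θ = 26.6°: √(L² − r² sin²θ) = 0.16873 m.
v = −0.0482·326.6·0.44776·[1 + 0.0482·0.89415/0.16873] = -8.8492 m/s.
|v| = 8.8492 m/s.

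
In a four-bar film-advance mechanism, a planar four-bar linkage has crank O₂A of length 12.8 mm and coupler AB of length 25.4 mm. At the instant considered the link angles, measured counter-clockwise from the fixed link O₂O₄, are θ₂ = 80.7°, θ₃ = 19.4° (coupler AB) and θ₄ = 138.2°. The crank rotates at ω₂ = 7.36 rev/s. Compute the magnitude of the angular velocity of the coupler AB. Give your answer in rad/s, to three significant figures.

22.4

ω₂ = 46.24 rad/s (from 7.36 rev/s).
Differentiating the loop-closure r₂e^{iθ₂}+r₃e^{iθ₃}=r₁+r₄e^{iθ₄} gives r₂ω₂e^{iθ₂}+r₃ω₃e^{iθ₃}=r₄ω₄e^{iθ₄}.
Eliminating the other unknown: ω₃ = r₂ω₂ sin(θ₄−θ₂) / [r₃ sin(θ₃−θ₄)].
Numerator sine = +0.84339; denominator sine = -0.87631.
Result = 0.0128·46.24·(+0.84339) / (0.0254·(-0.87631)) = -22.429 rad/s; magnitude 22.429 rad/s.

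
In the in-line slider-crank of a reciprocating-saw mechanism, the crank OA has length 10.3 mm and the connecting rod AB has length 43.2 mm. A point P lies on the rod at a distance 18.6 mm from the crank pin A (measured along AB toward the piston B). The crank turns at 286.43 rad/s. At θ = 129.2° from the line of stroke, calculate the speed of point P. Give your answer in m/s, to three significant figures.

ω = 286.4 rad/s.  Crank-pin speed |V_A| = rω = 2.9502 m/s, perpendicular to OA.
Rod angle: sinφ = −(r/L) sinθ ⇒ φ = -10.648°; ω_rod = −rω cosθ/√(L²−r²sin²θ) = +43.919 rad/s.
V_P = V_A + ω_rod × AP, with AP = 0.0186 m along the rod.
Components: V_Px = −rω sinθ − a·ω_rod·sinφ = -2.1353 m/s;  V_Py = rω cosθ + a·ω_rod·cosφ = -1.0618 m/s.
|V_P| = √(V_Px² + V_Py²) = 2.3848 m/s.

2.38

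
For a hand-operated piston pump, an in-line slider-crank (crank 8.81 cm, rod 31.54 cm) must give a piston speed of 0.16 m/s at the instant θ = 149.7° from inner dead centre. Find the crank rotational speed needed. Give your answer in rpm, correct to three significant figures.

45.4

For an in-line slider-crank, |v_piston| = rω|sinθ|·[1 + r cosθ/√(L² − r² sin²θ)].
With r = 0.0881 m, L = 0.3154 m, θ = 149.7°: the bracketed kinematic factor |dx/dθ| = 0.033621 m.
ω = v/|dx/dθ| = 0.16/0.033621 = 4.7589 rad/s.
N = 60ω/(2π) = 45.444 rpm.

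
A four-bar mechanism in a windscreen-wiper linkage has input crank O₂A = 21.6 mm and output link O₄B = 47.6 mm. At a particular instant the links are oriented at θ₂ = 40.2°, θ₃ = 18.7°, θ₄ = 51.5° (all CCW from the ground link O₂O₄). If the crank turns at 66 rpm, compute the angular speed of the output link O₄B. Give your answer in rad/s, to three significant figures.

ω₂ = 6.912 rad/s (from 66 rpm).
Differentiating the loop-closure r₂e^{iθ₂}+r₃e^{iθ₃}=r₁+r₄e^{iθ₄} gives r₂ω₂e^{iθ₂}+r₃ω₃e^{iθ₃}=r₄ω₄e^{iθ₄}.
Eliminating the other unknown: ω₄ = r₂ω₂ sin(θ₂−θ₃) / [r₄ sin(θ₄−θ₃)].
Numerator sine = +0.36650; denominator sine = +0.54171.
Result = 0.0216·6.912·(+0.36650) / (0.0476·(+0.54171)) = +2.1219 rad/s; magnitude 2.1219 rad/s.

2.12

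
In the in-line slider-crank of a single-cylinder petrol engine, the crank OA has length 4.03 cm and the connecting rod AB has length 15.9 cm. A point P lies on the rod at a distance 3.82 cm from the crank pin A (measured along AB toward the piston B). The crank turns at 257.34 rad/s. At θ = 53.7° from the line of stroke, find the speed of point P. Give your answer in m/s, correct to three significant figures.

9.84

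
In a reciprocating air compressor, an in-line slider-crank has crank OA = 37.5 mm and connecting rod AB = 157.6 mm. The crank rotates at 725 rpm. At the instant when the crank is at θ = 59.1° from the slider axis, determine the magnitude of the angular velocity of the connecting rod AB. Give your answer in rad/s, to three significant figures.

ω = 75.92 rad/s (converted from 725 rpm).
The rod makes angle φ with the slider axis where L sinφ = r sinθ; differentiating, L cosφ·φ̇ = r ω cosθ.
L cosφ = √(L² − r² sin²θ) = 0.15428 m.
|ω_rod| = r ω |cosθ| / √(L² − r² sin²θ) = 0.0375·75.92·0.51354/0.15428 = 9.4768 rad/s.

9.48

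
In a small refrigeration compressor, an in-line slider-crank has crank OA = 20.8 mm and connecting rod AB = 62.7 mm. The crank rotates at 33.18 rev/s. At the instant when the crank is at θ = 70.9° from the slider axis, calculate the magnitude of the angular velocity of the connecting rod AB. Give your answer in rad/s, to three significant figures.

23.8

ω = 208.5 rad/s (converted from 33.18 rev/s).
The rod makes angle φ with the slider axis where L sinφ = r sinθ; differentiating, L cosφ·φ̇ = r ω cosθ.
L cosφ = √(L² − r² sin²θ) = 0.05954 m.
|ω_rod| = r ω |cosθ| / √(L² − r² sin²θ) = 0.0208·208.5·0.32722/0.05954 = 23.831 rad/s.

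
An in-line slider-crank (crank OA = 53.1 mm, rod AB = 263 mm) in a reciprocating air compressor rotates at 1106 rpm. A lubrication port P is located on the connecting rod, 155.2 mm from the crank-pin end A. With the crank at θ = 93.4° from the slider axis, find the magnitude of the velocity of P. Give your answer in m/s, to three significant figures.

6.10

ω = 115.8 rad/s.  Crank-pin speed |V_A| = rω = 6.15 m/s, perpendicular to OA.
Rod angle: sinφ = −(r/L) sinθ ⇒ φ = -11.627°; ω_rod = −rω cosθ/√(L²−r²sin²θ) = +1.4159 rad/s.
V_P = V_A + ω_rod × AP, with AP = 0.1552 m along the rod.
Components: V_Px = −rω sinθ − a·ω_rod·sinφ = -6.0949 m/s;  V_Py = rω cosθ + a·ω_rod·cosφ = -0.1495 m/s.
|V_P| = √(V_Px² + V_Py²) = 6.0968 m/s.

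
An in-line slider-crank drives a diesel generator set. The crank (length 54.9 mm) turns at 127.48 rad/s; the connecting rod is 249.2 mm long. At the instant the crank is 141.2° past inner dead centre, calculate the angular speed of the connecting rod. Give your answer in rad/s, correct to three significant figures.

ω = 127.5 rad/s
The rod makes angle φ with the slider axis where L sinφ = r sinθ; differentiating, L cosφ·φ̇ = r ω cosθ.
L cosφ = √(L² − r² sin²θ) = 0.24681 m.
|ω_rod| = r ω |cosθ| / √(L² − r² sin²θ) = 0.0549·127.5·0.77934/0.24681 = 22.099 rad/s.

22.1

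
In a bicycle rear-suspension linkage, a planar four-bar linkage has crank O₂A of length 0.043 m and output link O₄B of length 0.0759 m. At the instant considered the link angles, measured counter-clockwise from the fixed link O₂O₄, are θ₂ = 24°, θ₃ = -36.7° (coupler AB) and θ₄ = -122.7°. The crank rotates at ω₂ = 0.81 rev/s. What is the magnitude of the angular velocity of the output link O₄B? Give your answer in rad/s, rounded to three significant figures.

ω₂ = 5.089 rad/s (from 0.81 rev/s).
Differentiating the loop-closure r₂e^{iθ₂}+r₃e^{iθ₃}=r₁+r₄e^{iθ₄} gives r₂ω₂e^{iθ₂}+r₃ω₃e^{iθ₃}=r₄ω₄e^{iθ₄}.
Eliminating the other unknown: ω₄ = r₂ω₂ sin(θ₂−θ₃) / [r₄ sin(θ₄−θ₃)].
Numerator sine = +0.87207; denominator sine = -0.99756.
Result = 0.043·5.089·(+0.87207) / (0.0759·(-0.99756)) = -2.5206 rad/s; magnitude 2.5206 rad/s.

2.52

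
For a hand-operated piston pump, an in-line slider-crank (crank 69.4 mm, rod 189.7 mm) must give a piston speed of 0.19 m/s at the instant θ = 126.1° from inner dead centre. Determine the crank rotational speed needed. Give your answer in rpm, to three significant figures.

41.8

For an in-line slider-crank, |v_piston| = rω|sinθ|·[1 + r cosθ/√(L² − r² sin²θ)].
With r = 0.0694 m, L = 0.1897 m, θ = 126.1°: the bracketed kinematic factor |dx/dθ| = 0.043422 m.
ω = v/|dx/dθ| = 0.19/0.043422 = 4.3756 rad/s.
N = 60ω/(2π) = 41.784 rpm.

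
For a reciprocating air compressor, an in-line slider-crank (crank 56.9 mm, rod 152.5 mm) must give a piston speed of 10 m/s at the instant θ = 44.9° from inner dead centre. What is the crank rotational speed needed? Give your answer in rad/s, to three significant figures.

For an in-line slider-crank, |v_piston| = rω|sinθ|·[1 + r cosθ/√(L² − r² sin²θ)].
With r = 0.0569 m, L = 0.1525 m, θ = 44.9°: the bracketed kinematic factor |dx/dθ| = 0.051168 m.
ω = v/|dx/dθ| = 10/0.051168 = 195.44 rad/s.

195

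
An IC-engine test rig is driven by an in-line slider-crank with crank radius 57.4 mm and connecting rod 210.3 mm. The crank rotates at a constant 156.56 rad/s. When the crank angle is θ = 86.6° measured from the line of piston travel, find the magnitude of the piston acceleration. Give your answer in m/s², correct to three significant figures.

313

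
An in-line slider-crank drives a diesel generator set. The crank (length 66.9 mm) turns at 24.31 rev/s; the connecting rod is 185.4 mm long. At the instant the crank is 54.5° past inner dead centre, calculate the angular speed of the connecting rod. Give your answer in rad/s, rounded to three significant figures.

ω = 152.7 rad/s (converted from 24.31 rev/s).
The rod makes angle φ with the slider axis where L sinφ = r sinθ; differentiating, L cosφ·φ̇ = r ω cosθ.
L cosφ = √(L² − r² sin²θ) = 0.17722 m.
|ω_rod| = r ω |cosθ| / √(L² − r² sin²θ) = 0.0669·152.7·0.58070/0.17722 = 33.484 rad/s.

33.5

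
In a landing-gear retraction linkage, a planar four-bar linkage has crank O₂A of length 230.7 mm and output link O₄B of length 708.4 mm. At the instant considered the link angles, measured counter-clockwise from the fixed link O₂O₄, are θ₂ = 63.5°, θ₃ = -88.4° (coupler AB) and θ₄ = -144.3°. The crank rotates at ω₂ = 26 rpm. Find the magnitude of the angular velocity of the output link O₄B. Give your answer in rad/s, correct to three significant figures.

0.504

ω₂ = 2.723 rad/s (from 26 rpm).
Differentiating the loop-closure r₂e^{iθ₂}+r₃e^{iθ₃}=r₁+r₄e^{iθ₄} gives r₂ω₂e^{iθ₂}+r₃ω₃e^{iθ₃}=r₄ω₄e^{iθ₄}.
Eliminating the other unknown: ω₄ = r₂ω₂ sin(θ₂−θ₃) / [r₄ sin(θ₄−θ₃)].
Numerator sine = +0.47101; denominator sine = -0.82806.
Result = 0.2307·2.723·(+0.47101) / (0.7084·(-0.82806)) = -0.50436 rad/s; magnitude 0.50436 rad/s.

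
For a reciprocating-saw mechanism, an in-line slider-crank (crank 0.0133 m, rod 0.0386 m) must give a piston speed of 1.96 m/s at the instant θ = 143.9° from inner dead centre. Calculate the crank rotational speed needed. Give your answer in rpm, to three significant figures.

For an in-line slider-crank, |v_piston| = rω|sinθ|·[1 + r cosθ/√(L² − r² sin²θ)].
With r = 0.0133 m, L = 0.0386 m, θ = 143.9°: the bracketed kinematic factor |dx/dθ| = 0.0056083 m.
ω = v/|dx/dθ| = 1.96/0.0056083 = 349.48 rad/s.
N = 60ω/(2π) = 3337.3 rpm.

3340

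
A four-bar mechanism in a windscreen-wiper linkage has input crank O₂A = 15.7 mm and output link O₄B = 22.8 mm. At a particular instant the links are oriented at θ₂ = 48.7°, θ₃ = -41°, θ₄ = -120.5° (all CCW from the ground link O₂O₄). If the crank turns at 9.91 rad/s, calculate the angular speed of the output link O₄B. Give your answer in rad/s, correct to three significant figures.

ω₂ = 9.91 rad/s
Differentiating the loop-closure r₂e^{iθ₂}+r₃e^{iθ₃}=r₁+r₄e^{iθ₄} gives r₂ω₂e^{iθ₂}+r₃ω₃e^{iθ₃}=r₄ω₄e^{iθ₄}.
Eliminating the other unknown: ω₄ = r₂ω₂ sin(θ₂−θ₃) / [r₄ sin(θ₄−θ₃)].
Numerator sine = +0.99999; denominator sine = -0.98325.
Result = 0.0157·9.91·(+0.99999) / (0.0228·(-0.98325)) = -6.9401 rad/s; magnitude 6.9401 rad/s.

6.94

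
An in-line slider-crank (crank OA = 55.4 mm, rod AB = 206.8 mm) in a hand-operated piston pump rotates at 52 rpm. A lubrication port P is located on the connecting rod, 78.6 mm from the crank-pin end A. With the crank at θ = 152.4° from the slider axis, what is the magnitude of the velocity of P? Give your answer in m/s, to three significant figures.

0.209

ω = 5.445 rad/s.  Crank-pin speed |V_A| = rω = 0.30168 m/s, perpendicular to OA.
Rod angle: sinφ = −(r/L) sinθ ⇒ φ = -7.130°; ω_rod = −rω cosθ/√(L²−r²sin²θ) = +1.3029 rad/s.
V_P = V_A + ω_rod × AP, with AP = 0.0786 m along the rod.
Components: V_Px = −rω sinθ − a·ω_rod·sinφ = -0.12706 m/s;  V_Py = rω cosθ + a·ω_rod·cosφ = -0.16573 m/s.
|V_P| = √(V_Px² + V_Py²) = 0.20883 m/s.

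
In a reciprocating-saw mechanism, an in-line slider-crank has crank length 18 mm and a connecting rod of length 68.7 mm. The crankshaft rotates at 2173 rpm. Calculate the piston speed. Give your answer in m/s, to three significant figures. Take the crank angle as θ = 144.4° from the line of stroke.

ω = 2π·2173/60 = 227.6 rad/s
For an in-line slider-crank, x = r cosθ + √(L² − r² sin²θ), so v = −rω sinθ·[1 + r cosθ/√(L² − r² sin²θ)].
With r = 0.018 m, L = 0.0687 m, θ = 144.4°: √(L² − r² sin²θ) = 0.067896 m.
v = −0.018·227.6·0.58212·[1 + 0.018·-0.81310/0.067896] = -1.8704 m/s.
|v| = 1.8704 m/s.

1.87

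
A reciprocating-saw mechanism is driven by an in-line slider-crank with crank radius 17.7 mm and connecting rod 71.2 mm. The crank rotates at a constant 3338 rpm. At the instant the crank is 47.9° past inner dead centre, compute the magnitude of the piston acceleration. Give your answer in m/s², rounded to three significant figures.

1400

ω = 2π·3338/60 = 349.6 rad/s
x(θ) = r cosθ + √(L² − r² sin²θ); with ω constant, a = ω²·d²x/dθ².
d²x/dθ² = −r cosθ − r²(cos2θ)/√u − r⁴ sin²2θ/(4u^{3/2}),  u = L² − r² sin²θ = 0.00489697 m².
Substituting r = 0.0177 m, L = 0.0712 m, θ = 47.9°: d²x/dθ² = -0.011485 m.
a = ω²·d²x/dθ² = (349.6)²·(-0.011485) = -1403.3 m/s²;  |a| = 1403.3 m/s².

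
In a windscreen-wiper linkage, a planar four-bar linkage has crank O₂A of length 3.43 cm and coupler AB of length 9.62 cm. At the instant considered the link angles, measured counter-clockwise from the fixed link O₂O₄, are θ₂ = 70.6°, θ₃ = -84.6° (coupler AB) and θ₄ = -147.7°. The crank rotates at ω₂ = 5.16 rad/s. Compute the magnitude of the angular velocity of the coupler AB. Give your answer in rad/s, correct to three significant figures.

1.28

ω₂ = 5.16 rad/s
Differentiating the loop-closure r₂e^{iθ₂}+r₃e^{iθ₃}=r₁+r₄e^{iθ₄} gives r₂ω₂e^{iθ₂}+r₃ω₃e^{iθ₃}=r₄ω₄e^{iθ₄}.
Eliminating the other unknown: ω₃ = r₂ω₂ sin(θ₄−θ₂) / [r₃ sin(θ₃−θ₄)].
Numerator sine = +0.61978; denominator sine = +0.89180.
Result = 0.0343·5.16·(+0.61978) / (0.0962·(+0.89180)) = +1.2786 rad/s; magnitude 1.2786 rad/s.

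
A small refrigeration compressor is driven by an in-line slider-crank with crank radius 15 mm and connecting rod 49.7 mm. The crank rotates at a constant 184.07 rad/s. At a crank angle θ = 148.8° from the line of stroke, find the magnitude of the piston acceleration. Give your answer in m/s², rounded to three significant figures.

ω = 184.1 rad/s
x(θ) = r cosθ + √(L² − r² sin²θ); with ω constant, a = ω²·d²x/dθ².
d²x/dθ² = −r cosθ − r²(cos2θ)/√u − r⁴ sin²2θ/(4u^{3/2}),  u = L² − r² sin²θ = 0.00240971 m².
Substituting r = 0.015 m, L = 0.0497 m, θ = 148.8°: d²x/dθ² = +0.010623 m.
a = ω²·d²x/dθ² = (184.1)²·(+0.010623) = +359.92 m/s²;  |a| = 359.92 m/s².

360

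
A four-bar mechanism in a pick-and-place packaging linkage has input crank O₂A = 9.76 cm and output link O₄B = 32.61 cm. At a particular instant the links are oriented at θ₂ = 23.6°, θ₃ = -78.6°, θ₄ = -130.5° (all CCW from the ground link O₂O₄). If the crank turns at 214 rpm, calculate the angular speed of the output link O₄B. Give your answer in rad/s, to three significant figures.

ω₂ = 22.41 rad/s (from 214 rpm).
Differentiating the loop-closure r₂e^{iθ₂}+r₃e^{iθ₃}=r₁+r₄e^{iθ₄} gives r₂ω₂e^{iθ₂}+r₃ω₃e^{iθ₃}=r₄ω₄e^{iθ₄}.
Eliminating the other unknown: ω₄ = r₂ω₂ sin(θ₂−θ₃) / [r₄ sin(θ₄−θ₃)].
Numerator sine = +0.97742; denominator sine = -0.78694.
Result = 0.0976·22.41·(+0.97742) / (0.3261·(-0.78694)) = -8.3307 rad/s; magnitude 8.3307 rad/s.

8.33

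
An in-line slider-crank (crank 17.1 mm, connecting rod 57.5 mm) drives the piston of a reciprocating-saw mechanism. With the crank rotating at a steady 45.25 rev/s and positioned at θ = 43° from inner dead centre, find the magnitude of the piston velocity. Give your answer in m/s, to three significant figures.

4.05

ω = 2π·45.2 = 284.3 rad/s
For an in-line slider-crank, x = r cosθ + √(L² − r² sin²θ), so v = −rω sinθ·[1 + r cosθ/√(L² − r² sin²θ)].
With r = 0.0171 m, L = 0.0575 m, θ = 43°: √(L² − r² sin²θ) = 0.056305 m.
v = −0.0171·284.3·0.68200·[1 + 0.0171·0.73135/0.056305] = -4.0522 m/s.
|v| = 4.0522 m/s.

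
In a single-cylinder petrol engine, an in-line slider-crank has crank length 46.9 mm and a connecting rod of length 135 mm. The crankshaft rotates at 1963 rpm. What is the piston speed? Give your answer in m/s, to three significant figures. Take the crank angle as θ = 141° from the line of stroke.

4.39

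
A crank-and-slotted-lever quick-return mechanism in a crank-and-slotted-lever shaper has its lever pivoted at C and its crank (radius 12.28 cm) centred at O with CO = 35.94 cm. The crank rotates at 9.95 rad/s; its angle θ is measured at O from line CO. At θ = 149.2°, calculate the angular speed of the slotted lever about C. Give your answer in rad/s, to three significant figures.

3.32

ω = 9.95 rad/s
Crank pin A relative to C: A = (d + r cosθ, r sinθ); lever angle φ = atan2(r sinθ, d + r cosθ).
Differentiating tanφ: φ̇ = rω(d cosθ + r)/(d² + r² + 2dr cosθ).
d² + r² + 2dr cosθ = |CA|² = 0.068429 m²;  d cosθ + r = -0.18591 m.
|ω_lever| = |0.1228·9.95·-0.18591| / 0.068429 = 3.3196 rad/s.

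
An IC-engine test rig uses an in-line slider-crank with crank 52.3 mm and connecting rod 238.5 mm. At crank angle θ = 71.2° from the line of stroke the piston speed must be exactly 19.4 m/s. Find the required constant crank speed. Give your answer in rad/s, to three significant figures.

For an in-line slider-crank, |v_piston| = rω|sinθ|·[1 + r cosθ/√(L² − r² sin²θ)].
With r = 0.0523 m, L = 0.2385 m, θ = 71.2°: the bracketed kinematic factor |dx/dθ| = 0.053086 m.
ω = v/|dx/dθ| = 19.4/0.053086 = 365.44 rad/s.

365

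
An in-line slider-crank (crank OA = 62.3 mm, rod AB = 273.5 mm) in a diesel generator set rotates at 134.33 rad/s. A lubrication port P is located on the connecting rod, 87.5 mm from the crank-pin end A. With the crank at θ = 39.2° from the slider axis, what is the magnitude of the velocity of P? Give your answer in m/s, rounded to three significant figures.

7.12

ω = 134.3 rad/s.  Crank-pin speed |V_A| = rω = 8.3688 m/s, perpendicular to OA.
Rod angle: sinφ = −(r/L) sinθ ⇒ φ = -8.278°; ω_rod = −rω cosθ/√(L²−r²sin²θ) = -23.962 rad/s.
V_P = V_A + ω_rod × AP, with AP = 0.0875 m along the rod.
Components: V_Px = −rω sinθ − a·ω_rod·sinφ = -5.5912 m/s;  V_Py = rω cosθ + a·ω_rod·cosφ = +4.4105 m/s.
|V_P| = √(V_Px² + V_Py²) = 7.1213 m/s.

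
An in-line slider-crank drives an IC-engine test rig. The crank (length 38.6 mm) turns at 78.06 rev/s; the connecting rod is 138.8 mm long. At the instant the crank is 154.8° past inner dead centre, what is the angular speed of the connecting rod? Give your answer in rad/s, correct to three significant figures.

ω = 490.5 rad/s (converted from 78.06 rev/s).
The rod makes angle φ with the slider axis where L sinφ = r sinθ; differentiating, L cosφ·φ̇ = r ω cosθ.
L cosφ = √(L² − r² sin²θ) = 0.13782 m.
|ω_rod| = r ω |cosθ| / √(L² − r² sin²θ) = 0.0386·490.5·0.90483/0.13782 = 124.29 rad/s.

124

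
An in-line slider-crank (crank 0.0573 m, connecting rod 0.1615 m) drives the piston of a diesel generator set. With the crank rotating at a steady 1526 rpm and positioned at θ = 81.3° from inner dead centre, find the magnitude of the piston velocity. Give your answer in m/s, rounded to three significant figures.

9.57

ω = 2π·1526/60 = 159.8 rad/s
For an in-line slider-crank, x = r cosθ + √(L² − r² sin²θ), so v = −rω sinθ·[1 + r cosθ/√(L² − r² sin²θ)].
With r = 0.0573 m, L = 0.1615 m, θ = 81.3°: √(L² − r² sin²θ) = 0.15124 m.
v = −0.0573·159.8·0.98849·[1 + 0.0573·0.15126/0.15124] = -9.57 m/s.
|v| = 9.57 m/s.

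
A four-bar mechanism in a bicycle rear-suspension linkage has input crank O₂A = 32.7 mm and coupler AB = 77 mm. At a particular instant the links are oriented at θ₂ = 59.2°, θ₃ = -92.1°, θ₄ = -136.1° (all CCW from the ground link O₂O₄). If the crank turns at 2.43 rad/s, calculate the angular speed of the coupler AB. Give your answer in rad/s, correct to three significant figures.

ω₂ = 2.43 rad/s
Differentiating the loop-closure r₂e^{iθ₂}+r₃e^{iθ₃}=r₁+r₄e^{iθ₄} gives r₂ω₂e^{iθ₂}+r₃ω₃e^{iθ₃}=r₄ω₄e^{iθ₄}.
Eliminating the other unknown: ω₃ = r₂ω₂ sin(θ₄−θ₂) / [r₃ sin(θ₃−θ₄)].
Numerator sine = +0.26387; denominator sine = +0.69466.
Result = 0.0327·2.43·(+0.26387) / (0.077·(+0.69466)) = +0.392 rad/s; magnitude 0.392 rad/s.

0.392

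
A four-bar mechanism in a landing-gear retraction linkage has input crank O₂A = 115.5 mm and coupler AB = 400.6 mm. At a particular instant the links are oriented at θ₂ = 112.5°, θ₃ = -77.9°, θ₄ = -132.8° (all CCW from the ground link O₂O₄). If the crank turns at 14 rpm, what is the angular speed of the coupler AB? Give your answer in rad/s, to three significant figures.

0.469

ω₂ = 1.466 rad/s (from 14 rpm).
Differentiating the loop-closure r₂e^{iθ₂}+r₃e^{iθ₃}=r₁+r₄e^{iθ₄} gives r₂ω₂e^{iθ₂}+r₃ω₃e^{iθ₃}=r₄ω₄e^{iθ₄}.
Eliminating the other unknown: ω₃ = r₂ω₂ sin(θ₄−θ₂) / [r₃ sin(θ₃−θ₄)].
Numerator sine = +0.90851; denominator sine = +0.81815.
Result = 0.1155·1.466·(+0.90851) / (0.4006·(+0.81815)) = +0.46938 rad/s; magnitude 0.46938 rad/s.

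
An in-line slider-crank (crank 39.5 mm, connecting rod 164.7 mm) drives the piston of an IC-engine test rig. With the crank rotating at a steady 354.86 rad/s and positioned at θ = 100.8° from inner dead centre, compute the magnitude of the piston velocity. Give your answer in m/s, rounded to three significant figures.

13.1

ω = 354.9 rad/s
For an in-line slider-crank, x = r cosθ + √(L² − r² sin²θ), so v = −rω sinθ·[1 + r cosθ/√(L² − r² sin²θ)].
With r = 0.0395 m, L = 0.1647 m, θ = 100.8°: √(L² − r² sin²θ) = 0.16006 m.
v = −0.0395·354.9·0.98229·[1 + 0.0395·-0.18738/0.16006] = -13.132 m/s.
|v| = 13.132 m/s.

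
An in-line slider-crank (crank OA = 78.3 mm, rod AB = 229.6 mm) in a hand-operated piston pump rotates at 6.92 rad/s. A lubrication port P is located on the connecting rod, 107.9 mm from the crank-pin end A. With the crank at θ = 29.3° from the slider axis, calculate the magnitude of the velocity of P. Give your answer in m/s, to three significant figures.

0.393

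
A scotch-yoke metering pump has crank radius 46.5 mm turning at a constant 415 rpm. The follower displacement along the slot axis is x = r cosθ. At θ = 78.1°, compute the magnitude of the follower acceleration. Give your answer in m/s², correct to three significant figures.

ω = 43.46 rad/s (from 415 rpm).
x = r cosθ ⇒ ẍ = −rω² cosθ (ω constant).
|a| = rω²|cosθ| = 0.0465·(43.46)²·|cos 78.1°| = 18.109 m/s².

18.1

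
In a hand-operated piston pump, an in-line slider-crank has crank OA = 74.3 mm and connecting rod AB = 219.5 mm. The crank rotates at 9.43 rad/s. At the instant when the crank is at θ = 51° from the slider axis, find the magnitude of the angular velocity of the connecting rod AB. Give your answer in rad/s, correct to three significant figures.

2.08

ω = 9.43 rad/s
The rod makes angle φ with the slider axis where L sinφ = r sinθ; differentiating, L cosφ·φ̇ = r ω cosθ.
L cosφ = √(L² − r² sin²θ) = 0.21177 m.
|ω_rod| = r ω |cosθ| / √(L² − r² sin²θ) = 0.0743·9.43·0.62932/0.21177 = 2.0821 rad/s.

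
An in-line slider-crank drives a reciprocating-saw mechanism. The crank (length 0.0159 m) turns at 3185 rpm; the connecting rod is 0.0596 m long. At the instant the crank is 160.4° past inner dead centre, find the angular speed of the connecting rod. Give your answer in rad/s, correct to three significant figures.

84.2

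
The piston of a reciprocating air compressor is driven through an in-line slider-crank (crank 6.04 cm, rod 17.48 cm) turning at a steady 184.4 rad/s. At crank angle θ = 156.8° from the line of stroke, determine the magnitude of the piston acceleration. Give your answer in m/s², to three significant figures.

1380

ω = 184.4 rad/s
x(θ) = r cosθ + √(L² − r² sin²θ); with ω constant, a = ω²·d²x/dθ².
d²x/dθ² = −r cosθ − r²(cos2θ)/√u − r⁴ sin²2θ/(4u^{3/2}),  u = L² − r² sin²θ = 0.0299889 m².
Substituting r = 0.0604 m, L = 0.1748 m, θ = 156.8°: d²x/dθ² = +0.040652 m.
a = ω²·d²x/dθ² = (184.4)²·(+0.040652) = +1382.3 m/s²;  |a| = 1382.3 m/s².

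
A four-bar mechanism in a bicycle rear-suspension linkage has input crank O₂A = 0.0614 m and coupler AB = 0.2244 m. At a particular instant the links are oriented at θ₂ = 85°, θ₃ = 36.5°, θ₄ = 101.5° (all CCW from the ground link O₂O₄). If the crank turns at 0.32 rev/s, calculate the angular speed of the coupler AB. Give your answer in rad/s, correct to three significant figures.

0.172

ω₂ = 2.011 rad/s (from 0.32 rev/s).
Differentiating the loop-closure r₂e^{iθ₂}+r₃e^{iθ₃}=r₁+r₄e^{iθ₄} gives r₂ω₂e^{iθ₂}+r₃ω₃e^{iθ₃}=r₄ω₄e^{iθ₄}.
Eliminating the other unknown: ω₃ = r₂ω₂ sin(θ₄−θ₂) / [r₃ sin(θ₃−θ₄)].
Numerator sine = +0.28402; denominator sine = -0.90631.
Result = 0.0614·2.011·(+0.28402) / (0.2244·(-0.90631)) = -0.1724 rad/s; magnitude 0.1724 rad/s.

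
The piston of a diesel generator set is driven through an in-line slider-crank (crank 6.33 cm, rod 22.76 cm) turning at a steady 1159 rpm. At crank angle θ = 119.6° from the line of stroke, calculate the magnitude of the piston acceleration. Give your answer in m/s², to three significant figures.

593

ω = 2π·1159/60 = 121.4 rad/s
x(θ) = r cosθ + √(L² − r² sin²θ); with ω constant, a = ω²·d²x/dθ².
d²x/dθ² = −r cosθ − r²(cos2θ)/√u − r⁴ sin²2θ/(4u^{3/2}),  u = L² − r² sin²θ = 0.0487725 m².
Substituting r = 0.0633 m, L = 0.2276 m, θ = 119.6°: d²x/dθ² = +0.040282 m.
a = ω²·d²x/dθ² = (121.4)²·(+0.040282) = +593.38 m/s²;  |a| = 593.38 m/s².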